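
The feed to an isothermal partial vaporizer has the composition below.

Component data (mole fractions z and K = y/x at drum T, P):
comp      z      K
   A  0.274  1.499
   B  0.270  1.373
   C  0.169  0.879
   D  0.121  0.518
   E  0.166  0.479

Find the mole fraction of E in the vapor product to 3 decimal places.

Rachford–Rice: g(ψ) = Σ zᵢ(Kᵢ−1)/(1+ψ(Kᵢ−1)) = 0.
g(0) = ΣzᵢKᵢ − 1 = 0.072 and g(1) = 1 − Σzᵢ/Kᵢ = -0.152, so a root lies in (0, 1).
Newton–Raphson from ψ = 0.41:
  ψ = 0.410: g = -0.0033, g' = -0.195 → ψ = 0.393
Converged at ψ = 0.393.
Compositions from xᵢ = zᵢ/(1+ψ(Kᵢ−1)), yᵢ = Kᵢxᵢ:
  A: x = 0.229, y = 0.343
  B: x = 0.235, y = 0.323
  C: x = 0.177, y = 0.156
  D: x = 0.149, y = 0.077
  E: x = 0.209, y = 0.100

y_E = 0.100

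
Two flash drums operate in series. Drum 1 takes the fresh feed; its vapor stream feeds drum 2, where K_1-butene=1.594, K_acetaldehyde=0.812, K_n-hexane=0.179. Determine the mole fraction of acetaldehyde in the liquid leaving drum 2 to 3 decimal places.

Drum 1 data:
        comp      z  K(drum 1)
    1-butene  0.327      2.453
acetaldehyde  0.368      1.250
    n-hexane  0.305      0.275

Drum 1:
Let ψ₁ = V/F and solve Σ zᵢ(Kᵢ−1)/(1+ψ₁(Kᵢ−1)) = 0.
Check two-phase: ΣzᵢKᵢ = 1.346 > 1 and Σzᵢ/Kᵢ = 1.537 > 1, so g(0) = 0.346 > 0 and g(1) = -0.537 < 0.
Newton–Raphson from ψ₁ = 0.5:
  ψ₁ = 0.500: g = 0.0101, g' = -0.644 → ψ₁ = 0.516
Converged at ψ₁ = 0.516.
Drum-1 compositions:
  1-butene: x = 0.187, y = 0.459
  acetaldehyde: x = 0.326, y = 0.407
  n-hexane: x = 0.487, y = 0.134
Drum-2 feed = drum-1 vapor: z₂ = (0.4586, 0.4075, 0.1339).
Drum 2:
Material balance + equilibrium reduce to Σ zᵢ(Kᵢ−1)/(1+ψ₂(Kᵢ−1)) = 0.
Check two-phase: ΣzᵢKᵢ = 1.086 > 1 and Σzᵢ/Kᵢ = 1.538 > 1, so g(0) = 0.086 > 0 and g(1) = -0.538 < 0.
Newton iteration, ψ₂⁰ = 0.5:
  ψ₂ = 0.500: g = -0.0611, g' = -0.374 → ψ₂ = 0.336
  ψ₂ = 0.336: g = -0.0067, g' = -0.301 → ψ₂ = 0.314
Converged at ψ₂ = 0.314.
  1-butene: x = 0.386, y = 0.616
  acetaldehyde: x = 0.433, y = 0.352
  n-hexane: x = 0.180, y = 0.032

x_acetaldehyde (drum 2) = 0.433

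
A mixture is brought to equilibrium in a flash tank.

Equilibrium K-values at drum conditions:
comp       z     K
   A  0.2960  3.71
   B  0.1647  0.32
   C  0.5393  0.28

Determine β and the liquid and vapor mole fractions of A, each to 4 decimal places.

Let β = V/F and solve Σ zᵢ(Kᵢ−1)/(1+β(Kᵢ−1)) = 0.
Check two-phase: ΣzᵢKᵢ = 1.3019 > 1 and Σzᵢ/Kᵢ = 2.5205 > 1, so g(0) = 0.3019 > 0 and g(1) = -1.5205 < 0.
Iterate (Newton) starting at β = 0.66:
  β = 0.6600: g = -0.65542, g' = -1.5453 → β = 0.2359
  β = 0.2359: g = -0.11175, g' = -1.3227 → β = 0.1514
  β = 0.1514: g = 0.00817, g' = -1.5399 → β = 0.1567
Converged at β = 0.1567.
Compositions from xᵢ = zᵢ/(1+β(Kᵢ−1)), yᵢ = Kᵢxᵢ:
  A: x = 0.2078, y = 0.7708
  B: x = 0.1843, y = 0.0590
  C: x = 0.6079, y = 0.1702

β = 0.1567, x_A = 0.2078, y_A = 0.7708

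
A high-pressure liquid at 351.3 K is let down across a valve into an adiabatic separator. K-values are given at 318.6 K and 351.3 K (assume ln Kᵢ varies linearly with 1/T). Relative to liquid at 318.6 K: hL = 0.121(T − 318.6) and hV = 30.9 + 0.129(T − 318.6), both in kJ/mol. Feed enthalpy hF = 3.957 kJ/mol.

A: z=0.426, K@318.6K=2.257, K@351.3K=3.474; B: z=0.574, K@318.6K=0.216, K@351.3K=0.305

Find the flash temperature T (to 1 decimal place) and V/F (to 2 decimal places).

Adiabatic flash: solve Rachford–Rice at each trial T, then check hF = ψ·hV(T) + (1−ψ)·hL(T).
  T = 318.6 K: K = (2.257, 0.216), RR gives ψ = 0.087, H_out = 2.680 kJ/mol
  T = 351.3 K: K = (3.474, 0.305), RR gives ψ = 0.381, H_out = 15.827 kJ/mol
  T = 335.0 K: K = (2.832, 0.259), RR gives ψ = 0.262, H_out = 10.099 kJ/mol
  T = 326.8 K: K = (2.535, 0.237), RR gives ψ = 0.184, H_out = 6.705 kJ/mol
  T = 322.7 K: K = (2.394, 0.226), RR gives ψ = 0.139, H_out = 4.792 kJ/mol
  T = 320.6 K: K = (2.323, 0.221), RR gives ψ = 0.113, H_out = 3.738 kJ/mol
Linear interpolation between T = 320.6 (H_out = 3.738) and T = 322.7 (H_out = 4.792) on hF = 3.957 gives T ≈ 321.0 K, at which ψ = 0.12.

T = 321.0 K, V/F = 0.12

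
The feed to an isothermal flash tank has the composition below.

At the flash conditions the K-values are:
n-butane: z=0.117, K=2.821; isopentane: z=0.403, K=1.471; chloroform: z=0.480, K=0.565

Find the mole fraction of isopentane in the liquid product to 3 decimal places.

x_isopentane = 0.327

Iterate (Newton) starting at ψ = 0.42:
  ψ = 0.420: g = 0.0237, g' = -0.323 → ψ = 0.493
  ψ = 0.493: g = 0.0004, g' = -0.314 → ψ = 0.495
Converged at ψ = 0.495.
Compositions from xᵢ = zᵢ/(1+ψ(Kᵢ−1)), yᵢ = Kᵢxᵢ:
  n-butane: x = 0.062, y = 0.174
  isopentane: x = 0.327, y = 0.481
  chloroform: x = 0.612, y = 0.346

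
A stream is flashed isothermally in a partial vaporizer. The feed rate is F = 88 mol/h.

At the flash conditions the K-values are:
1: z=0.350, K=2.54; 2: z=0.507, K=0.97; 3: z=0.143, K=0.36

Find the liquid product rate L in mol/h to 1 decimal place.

Let β = V/F and solve Σ zᵢ(Kᵢ−1)/(1+β(Kᵢ−1)) = 0.
Check two-phase: ΣzᵢKᵢ = 1.432 > 1 and Σzᵢ/Kᵢ = 1.058 > 1, so g(0) = 0.432 > 0 and g(1) = -0.058 < 0.
Iterate (Newton) starting at β = 0.5:
  β = 0.500: g = 0.1545, g' = -0.392 → β = 0.894
  β = 0.894: g = -0.0028, g' = -0.467 → β = 0.888
Converged at β = 0.888.
Then V = β·F = 0.8881·88 = 78.1 mol/h and L = F − V = 9.9 mol/h.

L = 9.9 mol/h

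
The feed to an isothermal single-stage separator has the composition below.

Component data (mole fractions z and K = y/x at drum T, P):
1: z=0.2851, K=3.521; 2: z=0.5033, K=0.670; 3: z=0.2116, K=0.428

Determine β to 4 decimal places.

β = 0.4152

Material balance + equilibrium reduce to Σ zᵢ(Kᵢ−1)/(1+β(Kᵢ−1)) = 0.
Feasibility: ΣzᵢKᵢ = 1.4316, Σzᵢ/Kᵢ = 1.3266 — both > 1, two phases present.
Newton–Raphson from β = 0.65:
  β = 0.6500: g = -0.13173, g' = -0.5245 → β = 0.3989
  β = 0.3989: g = 0.01030, g' = -0.6394 → β = 0.4150
  β = 0.4150: g = 0.00011, g' = -0.6254 → β = 0.4152
Converged at β = 0.4152.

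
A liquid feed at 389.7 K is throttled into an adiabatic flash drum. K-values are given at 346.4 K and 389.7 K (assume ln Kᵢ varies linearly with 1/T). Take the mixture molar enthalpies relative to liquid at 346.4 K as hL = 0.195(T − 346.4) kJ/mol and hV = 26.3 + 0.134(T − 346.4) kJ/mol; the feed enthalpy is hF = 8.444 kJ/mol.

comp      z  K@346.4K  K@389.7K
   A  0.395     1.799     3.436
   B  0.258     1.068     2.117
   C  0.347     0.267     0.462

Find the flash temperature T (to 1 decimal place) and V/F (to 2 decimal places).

T = 350.0 K, V/F = 0.30

Adiabatic flash: solve Rachford–Rice at each trial T, then check hF = ψ·hV(T) + (1−ψ)·hL(T).
  T = 346.4 K: K = (1.799, 1.068, 0.267), RR gives ψ = 0.181, H_out = 4.748 kJ/mol
  T = 389.7 K: K = (3.436, 2.117, 0.462), RR gives ψ = 1.000, H_out = 32.102 kJ/mol
  T = 368.0 K: K = (2.532, 1.533, 0.357), RR gives ψ = 0.681, H_out = 21.218 kJ/mol
  T = 357.2 K: K = (2.145, 1.287, 0.310), RR gives ψ = 0.478, H_out = 14.366 kJ/mol
  T = 351.8 K: K = (1.967, 1.174, 0.288), RR gives ψ = 0.347, H_out = 10.076 kJ/mol
  T = 349.1 K: K = (1.882, 1.120, 0.277), RR gives ψ = 0.270, H_out = 7.574 kJ/mol
  T = 350.5 K: K = (1.926, 1.148, 0.283), RR gives ψ = 0.311, H_out = 8.907 kJ/mol
Linear interpolation between T = 349.1 (H_out = 7.574) and T = 350.5 (H_out = 8.907) on hF = 8.444 gives T ≈ 350.0 K, at which ψ = 0.30.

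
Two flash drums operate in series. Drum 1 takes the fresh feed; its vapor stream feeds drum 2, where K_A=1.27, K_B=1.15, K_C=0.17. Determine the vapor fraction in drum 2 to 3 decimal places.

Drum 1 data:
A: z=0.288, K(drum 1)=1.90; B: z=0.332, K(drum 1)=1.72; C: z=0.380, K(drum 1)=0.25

Drum 1:
Rachford–Rice: g(ψ₁) = Σ zᵢ(Kᵢ−1)/(1+ψ₁(Kᵢ−1)) = 0.
Check two-phase: ΣzᵢKᵢ = 1.213 > 1 and Σzᵢ/Kᵢ = 1.865 > 1, so g(0) = 0.213 > 0 and g(1) = -0.865 < 0.
Newton–Raphson from ψ₁ = 0.68:
  ψ₁ = 0.680: g = -0.2604, g' = -1.058 → ψ₁ = 0.434
  ψ₁ = 0.434: g = -0.0539, g' = -0.690 → ψ₁ = 0.356
  ψ₁ = 0.356: g = -0.0021, g' = -0.641 → ψ₁ = 0.353
Converged at ψ₁ = 0.353.
Drum-1 compositions:
  A: x = 0.219, y = 0.415
  B: x = 0.265, y = 0.455
  C: x = 0.517, y = 0.129
Drum-2 feed = drum-1 vapor: z₂ = (0.4154, 0.4554, 0.1291).
Drum 2:
Let ψ₂ = V/F and solve Σ zᵢ(Kᵢ−1)/(1+ψ₂(Kᵢ−1)) = 0.
Feasibility: ΣzᵢKᵢ = 1.073, Σzᵢ/Kᵢ = 1.483 — both > 1, two phases present.
Iterate (Newton) starting at ψ₂ = 0.37:
  ψ₂ = 0.370: g = 0.0120, g' = -0.220 → ψ₂ = 0.425
  ψ₂ = 0.425: g = -0.0007, g' = -0.246 → ψ₂ = 0.422
Converged at ψ₂ = 0.422.
  A: x = 0.373, y = 0.474
  B: x = 0.428, y = 0.493
  C: x = 0.199, y = 0.034

V/F (drum 2) = 0.422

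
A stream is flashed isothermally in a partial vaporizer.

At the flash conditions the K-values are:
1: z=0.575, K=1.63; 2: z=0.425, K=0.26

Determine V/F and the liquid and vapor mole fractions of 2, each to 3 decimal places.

V/F = 0.102, x_2 = 0.460, y_2 = 0.120

Material balance + equilibrium reduce to Σ zᵢ(Kᵢ−1)/(1+V/F(Kᵢ−1)) = 0.
Feasibility: ΣzᵢKᵢ = 1.048, Σzᵢ/Kᵢ = 1.987 — both > 1, two phases present.
Binary case is linear: z₁(K₁−1)(1+V/F(K₂−1)) + z₂(K₂−1)(1+V/F(K₁−1)) = 0
⇒ V/F = [z₁(K₁−1)+z₂(K₂−1)] / [−(K₁−1)(K₂−1)] = 0.0477/0.4662 = 0.102
Compositions from xᵢ = zᵢ/(1+V/F(Kᵢ−1)), yᵢ = Kᵢxᵢ:
  1: x = 0.540, y = 0.880
  2: x = 0.460, y = 0.120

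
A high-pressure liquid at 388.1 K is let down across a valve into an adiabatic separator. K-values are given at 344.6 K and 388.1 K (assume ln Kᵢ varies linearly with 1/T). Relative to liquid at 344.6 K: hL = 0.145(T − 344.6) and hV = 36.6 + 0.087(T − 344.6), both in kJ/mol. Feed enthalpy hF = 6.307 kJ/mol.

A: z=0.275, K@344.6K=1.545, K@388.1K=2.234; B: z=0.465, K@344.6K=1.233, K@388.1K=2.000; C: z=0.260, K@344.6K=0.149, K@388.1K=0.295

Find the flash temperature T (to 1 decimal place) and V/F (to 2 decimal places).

Adiabatic flash: solve Rachford–Rice at each trial T, then check hF = ψ·hV(T) + (1−ψ)·hL(T).
  T = 344.6 K: K = (1.545, 1.233, 0.149), RR gives ψ = 0.119, H_out = 4.353 kJ/mol
  T = 388.1 K: K = (2.234, 2.000, 0.295), RR gives ψ = 0.809, H_out = 33.885 kJ/mol
  T = 366.4 K: K = (1.879, 1.594, 0.214), RR gives ψ = 0.566, H_out = 23.165 kJ/mol
  T = 355.5 K: K = (1.709, 1.407, 0.180), RR gives ψ = 0.395, H_out = 15.784 kJ/mol
  T = 350.1 K: K = (1.627, 1.319, 0.164), RR gives ψ = 0.278, H_out = 10.891 kJ/mol
  T = 347.4 K: K = (1.587, 1.277, 0.157), RR gives ψ = 0.206, H_out = 7.929 kJ/mol
  T = 346.0 K: K = (1.566, 1.255, 0.153), RR gives ψ = 0.165, H_out = 6.214 kJ/mol
Linear interpolation between T = 346.0 (H_out = 6.214) and T = 347.4 (H_out = 7.929) on hF = 6.307 gives T ≈ 346.1 K, at which ψ = 0.17.

T = 346.1 K, V/F = 0.17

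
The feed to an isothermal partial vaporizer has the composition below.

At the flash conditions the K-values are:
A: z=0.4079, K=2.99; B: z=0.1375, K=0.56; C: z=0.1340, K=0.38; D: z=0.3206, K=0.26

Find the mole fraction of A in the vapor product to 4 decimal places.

y_A = 0.7354

Material balance + equilibrium reduce to Σ zᵢ(Kᵢ−1)/(1+V/F(Kᵢ−1)) = 0.
Check two-phase: ΣzᵢKᵢ = 1.4309 > 1 and Σzᵢ/Kᵢ = 1.9677 > 1, so g(0) = 0.4309 > 0 and g(1) = -0.9677 < 0.
Newton–Raphson from V/F = 0.5:
  V/F = 0.5000: g = -0.16767, g' = -1.0001 → V/F = 0.3324
  V/F = 0.3324: g = -0.00155, g' = -1.0122 → V/F = 0.3308
Converged at V/F = 0.3308.
Compositions from xᵢ = zᵢ/(1+V/F(Kᵢ−1)), yᵢ = Kᵢxᵢ:
  A: x = 0.2460, y = 0.7354
  B: x = 0.1609, y = 0.0901
  C: x = 0.1686, y = 0.0641
  D: x = 0.4245, y = 0.1104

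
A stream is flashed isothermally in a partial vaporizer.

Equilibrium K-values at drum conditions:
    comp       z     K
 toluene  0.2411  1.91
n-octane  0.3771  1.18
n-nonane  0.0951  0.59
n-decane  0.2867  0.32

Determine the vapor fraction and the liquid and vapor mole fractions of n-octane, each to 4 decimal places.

ψ = 0.1514, x_n-octane = 0.3671, y_n-octane = 0.4332

Let ψ = V/F and solve Σ zᵢ(Kᵢ−1)/(1+ψ(Kᵢ−1)) = 0.
Check two-phase: ΣzᵢKᵢ = 1.0533 > 1 and Σzᵢ/Kᵢ = 1.5029 > 1, so g(0) = 0.0533 > 0 and g(1) = -0.5029 < 0.
Iterate (Newton) starting at ψ = 0.5:
  ψ = 0.5000: g = -0.13137, g' = -0.4342 → ψ = 0.1975
  ψ = 0.1975: g = -0.01609, g' = -0.3507 → ψ = 0.1516
  ψ = 0.1516: g = -0.00005, g' = -0.3487 → ψ = 0.1514
Converged at ψ = 0.1514.
Compositions from xᵢ = zᵢ/(1+ψ(Kᵢ−1)), yᵢ = Kᵢxᵢ:
  toluene: x = 0.2119, y = 0.4047
  n-octane: x = 0.3671, y = 0.4332
  n-nonane: x = 0.1014, y = 0.0598
  n-decane: x = 0.3196, y = 0.1023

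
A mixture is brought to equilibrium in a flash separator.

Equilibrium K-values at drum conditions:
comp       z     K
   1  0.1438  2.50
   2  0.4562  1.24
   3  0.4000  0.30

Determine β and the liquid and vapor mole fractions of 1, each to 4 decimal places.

Iterate (Newton) starting at β = 0.47:
  β = 0.4700: g = -0.19239, g' = -0.5678 → β = 0.1312
  β = 0.1312: g = -0.02194, g' = -0.4882 → β = 0.0863
  β = 0.0863: g = 0.00026, g' = -0.5009 → β = 0.0868
Converged at β = 0.0868.
Compositions from xᵢ = zᵢ/(1+β(Kᵢ−1)), yᵢ = Kᵢxᵢ:
  1: x = 0.1272, y = 0.3181
  2: x = 0.4469, y = 0.5541
  3: x = 0.4259, y = 0.1278

β = 0.0868, x_1 = 0.1272, y_1 = 0.3181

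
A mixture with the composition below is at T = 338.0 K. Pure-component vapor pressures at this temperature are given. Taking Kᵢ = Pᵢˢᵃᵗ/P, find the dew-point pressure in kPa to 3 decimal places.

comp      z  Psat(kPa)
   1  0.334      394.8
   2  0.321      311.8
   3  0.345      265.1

At the dew point ψ → 1, so Σzᵢ/Kᵢ = 1 with Kᵢ = Pᵢˢᵃᵗ/P ⇒ 1/P = Σzᵢ/Pᵢˢᵃᵗ.
1/P = 0.334/394.8 + 0.321/311.8 + 0.345/265.1 = 0.003177 ⇒ P = 314.772 kPa

Pdew = 314.772 kPa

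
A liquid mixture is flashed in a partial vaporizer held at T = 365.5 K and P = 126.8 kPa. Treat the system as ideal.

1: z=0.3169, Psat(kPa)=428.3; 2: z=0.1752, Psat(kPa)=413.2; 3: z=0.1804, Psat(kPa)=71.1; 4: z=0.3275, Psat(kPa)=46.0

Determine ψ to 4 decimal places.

Raoult's law: Kᵢ = Pᵢˢᵃᵗ/P = Pᵢˢᵃᵗ/126.8.
  K_1 = 428.3/126.8 = 3.377760, K_2 = 413.2/126.8 = 3.258675, K_3 = 71.1/126.8 = 0.560726, K_4 = 46.0/126.8 = 0.362776
Rachford–Rice: g(ψ) = Σ zᵢ(Kᵢ−1)/(1+ψ(Kᵢ−1)) = 0.
g(0) = ΣzᵢKᵢ − 1 = 0.8613 and g(1) = 1 − Σzᵢ/Kᵢ = -0.3721, so a root lies in (0, 1).
Newton iteration, ψ⁰ = 0.5:
  ψ = 0.5000: g = 0.12227, g' = -0.9147 → ψ = 0.6337
  ψ = 0.6337: g = 0.00352, g' = -0.8773 → ψ = 0.6377
Converged at ψ = 0.6377.

ψ = 0.6377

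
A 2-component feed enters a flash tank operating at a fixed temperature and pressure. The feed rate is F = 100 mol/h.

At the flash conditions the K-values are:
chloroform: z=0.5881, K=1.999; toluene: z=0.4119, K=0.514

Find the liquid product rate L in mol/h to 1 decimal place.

L = 20.2 mol/h

Let ψ = V/F and solve Σ zᵢ(Kᵢ−1)/(1+ψ(Kᵢ−1)) = 0.
Check two-phase: ΣzᵢKᵢ = 1.3873 > 1 and Σzᵢ/Kᵢ = 1.0956 > 1, so g(0) = 0.3873 > 0 and g(1) = -0.0956 < 0.
Newton–Raphson from ψ = 0.35:
  ψ = 0.3500: g = 0.19409, g' = -0.4635 → ψ = 0.7688
  ψ = 0.7688: g = 0.01271, g' = -0.4357 → ψ = 0.7979
  ψ = 0.7979: g = -0.00008, g' = -0.4413 → ψ = 0.7978
Converged at ψ = 0.7978.
Then V = ψ·F = 0.7978·100 = 79.8 mol/h and L = F − V = 20.2 mol/h.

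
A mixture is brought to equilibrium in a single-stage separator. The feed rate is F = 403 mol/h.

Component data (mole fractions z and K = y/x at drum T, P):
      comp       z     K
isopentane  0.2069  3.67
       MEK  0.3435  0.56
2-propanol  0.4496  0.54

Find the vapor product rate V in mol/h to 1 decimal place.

V = 65.0 mol/h

Newton–Raphson from ψ = 0.5:
  ψ = 0.5000: g = -0.22578, g' = -0.5403 → ψ = 0.0821
  ψ = 0.0821: g = 0.08134, g' = -1.1665 → ψ = 0.1518
  ψ = 0.1518: g = 0.00875, g' = -0.9331 → ψ = 0.1612
  ψ = 0.1612: g = 0.00011, g' = -0.9088 → ψ = 0.1614
Converged at ψ = 0.1614.
Then V = ψ·F = 0.1614·403 = 65.0 mol/h and L = F − V = 338.0 mol/h.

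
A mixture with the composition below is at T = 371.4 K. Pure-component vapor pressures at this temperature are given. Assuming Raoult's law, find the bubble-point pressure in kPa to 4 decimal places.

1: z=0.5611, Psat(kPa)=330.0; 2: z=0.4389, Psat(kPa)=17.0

At the bubble point ψ → 0, so ΣzᵢKᵢ = 1 with Kᵢ = Pᵢˢᵃᵗ/P ⇒ P = ΣzᵢPᵢˢᵃᵗ.
P = 0.5611·330.0 + 0.4389·17.0 = 192.6243 kPa

Pbub = 192.6243 kPa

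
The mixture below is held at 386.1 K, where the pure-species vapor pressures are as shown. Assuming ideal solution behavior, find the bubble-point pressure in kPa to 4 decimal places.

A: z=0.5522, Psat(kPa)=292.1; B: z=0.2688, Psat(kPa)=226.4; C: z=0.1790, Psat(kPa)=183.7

At the bubble point ψ → 0, so ΣzᵢKᵢ = 1 with Kᵢ = Pᵢˢᵃᵗ/P ⇒ P = ΣzᵢPᵢˢᵃᵗ.
P = 0.5522·292.1 + 0.2688·226.4 + 0.1790·183.7 = 255.0362 kPa

Pbub = 255.0362 kPa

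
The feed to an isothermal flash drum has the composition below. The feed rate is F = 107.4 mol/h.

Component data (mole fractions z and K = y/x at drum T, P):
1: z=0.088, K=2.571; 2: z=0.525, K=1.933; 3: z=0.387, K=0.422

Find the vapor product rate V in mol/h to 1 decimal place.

V = 72.7 mol/h

Rachford–Rice: g(V/F) = Σ zᵢ(Kᵢ−1)/(1+V/F(Kᵢ−1)) = 0.
Check two-phase: ΣzᵢKᵢ = 1.404 > 1 and Σzᵢ/Kᵢ = 1.223 > 1, so g(0) = 0.404 > 0 and g(1) = -0.223 < 0.
Iterate (Newton) starting at V/F = 0.7:
  V/F = 0.700: g = -0.0135, g' = -0.581 → V/F = 0.677
  V/F = 0.677: g = -0.0001, g' = -0.572 → V/F = 0.676
Converged at V/F = 0.676.
Then V = V/F·F = 0.6765·107.4 = 72.7 mol/h and L = F − V = 34.7 mol/h.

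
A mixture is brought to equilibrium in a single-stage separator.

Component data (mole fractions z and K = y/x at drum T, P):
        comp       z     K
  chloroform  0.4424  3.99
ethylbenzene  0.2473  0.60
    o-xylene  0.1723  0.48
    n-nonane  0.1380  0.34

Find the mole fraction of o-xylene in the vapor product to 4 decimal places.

y_o-xylene = 0.1275

Material balance + equilibrium reduce to Σ zᵢ(Kᵢ−1)/(1+β(Kᵢ−1)) = 0.
g(0) = ΣzᵢKᵢ − 1 = 1.0432 and g(1) = 1 − Σzᵢ/Kᵢ = -0.2879, so a root lies in (0, 1).
Newton iteration, β⁰ = 0.65:
  β = 0.6500: g = 0.02086, g' = -0.8194 → β = 0.6755
Converged at β = 0.6755.
Compositions from xᵢ = zᵢ/(1+β(Kᵢ−1)), yᵢ = Kᵢxᵢ:
  chloroform: x = 0.1465, y = 0.5845
  ethylbenzene: x = 0.3389, y = 0.2033
  o-xylene: x = 0.2656, y = 0.1275
  n-nonane: x = 0.2490, y = 0.0847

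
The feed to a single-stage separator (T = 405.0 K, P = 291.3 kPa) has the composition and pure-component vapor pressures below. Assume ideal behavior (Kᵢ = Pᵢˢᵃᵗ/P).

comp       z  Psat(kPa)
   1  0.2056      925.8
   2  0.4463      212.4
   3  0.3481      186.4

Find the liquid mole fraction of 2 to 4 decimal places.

x_2 = 0.4854

Raoult's law: Kᵢ = Pᵢˢᵃᵗ/P = Pᵢˢᵃᵗ/291.3.
  K_1 = 925.8/291.3 = 3.178167, K_2 = 212.4/291.3 = 0.729145, K_3 = 186.4/291.3 = 0.639890
Rachford–Rice: g(ψ) = Σ zᵢ(Kᵢ−1)/(1+ψ(Kᵢ−1)) = 0.
g(0) = ΣzᵢKᵢ − 1 = 0.2016 and g(1) = 1 − Σzᵢ/Kᵢ = -0.2208, so a root lies in (0, 1).
Newton iteration, ψ⁰ = 0.33:
  ψ = 0.3300: g = -0.01446, g' = -0.4278 → ψ = 0.2962
  ψ = 0.2962: g = 0.00046, g' = -0.4557 → ψ = 0.2972
Converged at ψ = 0.2972.
Compositions from xᵢ = zᵢ/(1+ψ(Kᵢ−1)), yᵢ = Kᵢxᵢ:
  1: x = 0.1248, y = 0.3966
  2: x = 0.4854, y = 0.3539
  3: x = 0.3898, y = 0.2494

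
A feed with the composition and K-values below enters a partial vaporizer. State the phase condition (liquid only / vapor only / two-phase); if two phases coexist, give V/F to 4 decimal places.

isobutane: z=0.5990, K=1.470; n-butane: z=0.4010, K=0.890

vapor only

ΣzᵢKᵢ = 1.2374; Σzᵢ/Kᵢ = 0.8580.
Since Σzᵢ/Kᵢ < 1 the mixture is above its dew point — single vapor phase.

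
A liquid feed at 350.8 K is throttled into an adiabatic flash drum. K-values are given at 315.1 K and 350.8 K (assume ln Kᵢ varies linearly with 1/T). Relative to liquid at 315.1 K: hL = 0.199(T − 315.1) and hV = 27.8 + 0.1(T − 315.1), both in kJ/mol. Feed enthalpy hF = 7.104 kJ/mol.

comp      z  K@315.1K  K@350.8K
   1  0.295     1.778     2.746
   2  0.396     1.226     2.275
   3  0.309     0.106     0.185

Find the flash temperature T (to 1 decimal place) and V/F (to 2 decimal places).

Adiabatic flash: solve Rachford–Rice at each trial T, then check hF = ψ·hV(T) + (1−ψ)·hL(T).
  T = 315.1 K: K = (1.778, 1.226, 0.106), RR gives ψ = 0.094, H_out = 2.608 kJ/mol
  T = 350.8 K: K = (2.746, 2.275, 0.185), RR gives ψ = 0.636, H_out = 22.538 kJ/mol
  T = 333.0 K: K = (2.237, 1.699, 0.142), RR gives ψ = 0.465, H_out = 15.658 kJ/mol
  T = 324.1 K: K = (2.002, 1.451, 0.123), RR gives ψ = 0.325, H_out = 10.537 kJ/mol
  T = 319.6 K: K = (1.888, 1.335, 0.114), RR gives ψ = 0.225, H_out = 7.060 kJ/mol
  T = 321.9 K: K = (1.946, 1.394, 0.119), RR gives ψ = 0.280, H_out = 8.936 kJ/mol
Linear interpolation between T = 319.6 (H_out = 7.060) and T = 321.9 (H_out = 8.936) on hF = 7.104 gives T ≈ 319.7 K, at which ψ = 0.23.

T = 319.7 K, V/F = 0.23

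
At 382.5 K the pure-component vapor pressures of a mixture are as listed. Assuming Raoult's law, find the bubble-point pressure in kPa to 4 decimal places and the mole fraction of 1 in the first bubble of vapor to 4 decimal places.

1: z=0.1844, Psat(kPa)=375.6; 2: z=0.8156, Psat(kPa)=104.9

Pbub = 154.8171 kPa, y_1 = 0.4474

At the bubble point ψ → 0, so ΣzᵢKᵢ = 1 with Kᵢ = Pᵢˢᵃᵗ/P ⇒ P = ΣzᵢPᵢˢᵃᵗ.
P = 0.1844·375.6 + 0.8156·104.9 = 154.8171 kPa
yᵢ = zᵢPᵢˢᵃᵗ/P ⇒ y_1 = 0.1844·375.6/154.8171 = 0.4474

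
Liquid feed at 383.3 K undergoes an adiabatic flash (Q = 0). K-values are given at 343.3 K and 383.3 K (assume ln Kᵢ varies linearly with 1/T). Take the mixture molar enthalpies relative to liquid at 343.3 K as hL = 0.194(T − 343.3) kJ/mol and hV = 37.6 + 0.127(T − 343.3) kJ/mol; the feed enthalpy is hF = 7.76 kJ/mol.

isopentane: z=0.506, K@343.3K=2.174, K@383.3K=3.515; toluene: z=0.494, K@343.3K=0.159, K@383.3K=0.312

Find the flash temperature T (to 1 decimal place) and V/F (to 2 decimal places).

Adiabatic flash: solve Rachford–Rice at each trial T, then check hF = ψ·hV(T) + (1−ψ)·hL(T).
  T = 343.3 K: K = (2.174, 0.159), RR gives ψ = 0.181, H_out = 6.801 kJ/mol
  T = 383.3 K: K = (3.515, 0.312), RR gives ψ = 0.539, H_out = 26.583 kJ/mol
  T = 363.3 K: K = (2.801, 0.227), RR gives ψ = 0.380, H_out = 17.667 kJ/mol
  T = 353.3 K: K = (2.477, 0.191), RR gives ψ = 0.291, H_out = 12.680 kJ/mol
  T = 348.3 K: K = (2.323, 0.174), RR gives ψ = 0.239, H_out = 9.891 kJ/mol
  T = 345.8 K: K = (2.248, 0.167), RR gives ψ = 0.211, H_out = 8.390 kJ/mol
  T = 344.6 K: K = (2.212, 0.163), RR gives ψ = 0.197, H_out = 7.639 kJ/mol
Linear interpolation between T = 344.6 (H_out = 7.639) and T = 345.8 (H_out = 8.390) on hF = 7.76 gives T ≈ 344.8 K, at which ψ = 0.20.

T = 344.8 K, V/F = 0.20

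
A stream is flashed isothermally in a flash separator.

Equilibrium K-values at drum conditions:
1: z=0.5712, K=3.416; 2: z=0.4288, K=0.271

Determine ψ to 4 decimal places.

ψ = 0.6061

Material balance + equilibrium reduce to Σ zᵢ(Kᵢ−1)/(1+ψ(Kᵢ−1)) = 0.
Feasibility: ΣzᵢKᵢ = 2.0674, Σzᵢ/Kᵢ = 1.7495 — both > 1, two phases present.
Binary case is linear: z₁(K₁−1)(1+ψ(K₂−1)) + z₂(K₂−1)(1+ψ(K₁−1)) = 0
⇒ ψ = [z₁(K₁−1)+z₂(K₂−1)] / [−(K₁−1)(K₂−1)] = 1.06742/1.76126 = 0.6061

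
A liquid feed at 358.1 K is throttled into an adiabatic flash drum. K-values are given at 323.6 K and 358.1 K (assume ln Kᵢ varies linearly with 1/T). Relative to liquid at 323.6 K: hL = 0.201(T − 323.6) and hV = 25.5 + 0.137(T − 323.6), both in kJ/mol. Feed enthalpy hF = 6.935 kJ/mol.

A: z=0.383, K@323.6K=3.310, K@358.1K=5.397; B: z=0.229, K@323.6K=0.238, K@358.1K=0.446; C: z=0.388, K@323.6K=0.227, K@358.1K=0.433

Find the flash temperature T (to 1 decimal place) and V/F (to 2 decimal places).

T = 326.1 K, V/F = 0.25

Adiabatic flash: solve Rachford–Rice at each trial T, then check hF = ψ·hV(T) + (1−ψ)·hL(T).
  T = 323.6 K: K = (3.310, 0.238, 0.227), RR gives ψ = 0.231, H_out = 5.890 kJ/mol
  T = 358.1 K: K = (5.397, 0.446, 0.433), RR gives ψ = 0.541, H_out = 19.534 kJ/mol
  T = 340.9 K: K = (4.282, 0.331, 0.319), RR gives ψ = 0.378, H_out = 12.703 kJ/mol
  T = 332.2 K: K = (3.775, 0.282, 0.270), RR gives ψ = 0.305, H_out = 9.349 kJ/mol
  T = 327.9 K: K = (3.538, 0.259, 0.248), RR gives ψ = 0.269, H_out = 7.649 kJ/mol
  T = 325.8 K: K = (3.425, 0.249, 0.238), RR gives ψ = 0.251, H_out = 6.799 kJ/mol
Linear interpolation between T = 325.8 (H_out = 6.799) and T = 327.9 (H_out = 7.649) on hF = 6.935 gives T ≈ 326.1 K, at which ψ = 0.25.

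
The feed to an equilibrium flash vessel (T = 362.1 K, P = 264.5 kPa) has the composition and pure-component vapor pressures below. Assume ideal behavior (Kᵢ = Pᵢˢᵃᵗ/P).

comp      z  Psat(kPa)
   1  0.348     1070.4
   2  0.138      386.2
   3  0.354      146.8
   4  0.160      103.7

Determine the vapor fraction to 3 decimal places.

ψ = 0.683

Raoult's law: Kᵢ = Pᵢˢᵃᵗ/P = Pᵢˢᵃᵗ/264.5.
  K_1 = 1070.4/264.5 = 4.04688, K_2 = 386.2/264.5 = 1.46011, K_3 = 146.8/264.5 = 0.55501, K_4 = 103.7/264.5 = 0.39206
Material balance + equilibrium reduce to Σ zᵢ(Kᵢ−1)/(1+ψ(Kᵢ−1)) = 0.
Feasibility: ΣzᵢKᵢ = 1.869, Σzᵢ/Kᵢ = 1.226 — both > 1, two phases present.
Newton iteration, ψ⁰ = 0.31:
  ψ = 0.310: g = 0.2983, g' = -1.061 → ψ = 0.591
  ψ = 0.591: g = 0.0629, g' = -0.703 → ψ = 0.681
  ψ = 0.681: g = 0.0015, g' = -0.675 → ψ = 0.683
Converged at ψ = 0.683.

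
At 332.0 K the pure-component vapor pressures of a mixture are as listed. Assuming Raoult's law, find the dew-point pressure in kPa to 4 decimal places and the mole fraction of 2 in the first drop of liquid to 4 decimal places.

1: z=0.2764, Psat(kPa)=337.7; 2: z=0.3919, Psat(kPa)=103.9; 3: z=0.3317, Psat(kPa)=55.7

Pdew = 94.8273 kPa, x_2 = 0.3577

At the dew point ψ → 1, so Σzᵢ/Kᵢ = 1 with Kᵢ = Pᵢˢᵃᵗ/P ⇒ 1/P = Σzᵢ/Pᵢˢᵃᵗ.
1/P = 0.2764/337.7 + 0.3919/103.9 + 0.3317/55.7 = 0.0105455 ⇒ P = 94.8273 kPa
xᵢ = zᵢP/Pᵢˢᵃᵗ ⇒ x_2 = 0.3919·94.8273/103.9 = 0.3577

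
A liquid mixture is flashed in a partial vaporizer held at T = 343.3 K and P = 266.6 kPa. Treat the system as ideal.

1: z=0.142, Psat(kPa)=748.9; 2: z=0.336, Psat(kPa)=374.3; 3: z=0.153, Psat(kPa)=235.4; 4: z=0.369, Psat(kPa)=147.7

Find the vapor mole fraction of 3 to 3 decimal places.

y_3 = 0.145

Raoult's law: Kᵢ = Pᵢˢᵃᵗ/P = Pᵢˢᵃᵗ/266.6.
  K_1 = 748.9/266.6 = 2.80908, K_2 = 374.3/266.6 = 1.40398, K_3 = 235.4/266.6 = 0.88297, K_4 = 147.7/266.6 = 0.55401
Material balance + equilibrium reduce to Σ zᵢ(Kᵢ−1)/(1+β(Kᵢ−1)) = 0.
Feasibility: ΣzᵢKᵢ = 1.210, Σzᵢ/Kᵢ = 1.129 — both > 1, two phases present.
Newton–Raphson from β = 0.64:
  β = 0.640: g = -0.0228, g' = -0.281 → β = 0.559
Converged at β = 0.559.
Compositions from xᵢ = zᵢ/(1+β(Kᵢ−1)), yᵢ = Kᵢxᵢ:
  1: x = 0.071, y = 0.198
  2: x = 0.274, y = 0.385
  3: x = 0.164, y = 0.145
  4: x = 0.492, y = 0.272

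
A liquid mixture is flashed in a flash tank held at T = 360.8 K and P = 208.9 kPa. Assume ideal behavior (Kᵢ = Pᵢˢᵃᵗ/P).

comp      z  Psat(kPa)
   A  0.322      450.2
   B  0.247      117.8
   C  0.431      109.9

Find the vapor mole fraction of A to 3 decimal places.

Raoult's law: Kᵢ = Pᵢˢᵃᵗ/P = Pᵢˢᵃᵗ/208.9.
  K_A = 450.2/208.9 = 2.15510, K_B = 117.8/208.9 = 0.56391, K_C = 109.9/208.9 = 0.52609
Material balance + equilibrium reduce to Σ zᵢ(Kᵢ−1)/(1+V/F(Kᵢ−1)) = 0.
Feasibility: ΣzᵢKᵢ = 1.060, Σzᵢ/Kᵢ = 1.407 — both > 1, two phases present.
Iterate (Newton) starting at V/F = 0.5:
  V/F = 0.500: g = -0.1697, g' = -0.416 → V/F = 0.092
  V/F = 0.092: g = 0.0105, g' = -0.508 → V/F = 0.113
Converged at V/F = 0.113.
Compositions from xᵢ = zᵢ/(1+V/F(Kᵢ−1)), yᵢ = Kᵢxᵢ:
  A: x = 0.285, y = 0.614
  B: x = 0.260, y = 0.146
  C: x = 0.455, y = 0.240

y_A = 0.614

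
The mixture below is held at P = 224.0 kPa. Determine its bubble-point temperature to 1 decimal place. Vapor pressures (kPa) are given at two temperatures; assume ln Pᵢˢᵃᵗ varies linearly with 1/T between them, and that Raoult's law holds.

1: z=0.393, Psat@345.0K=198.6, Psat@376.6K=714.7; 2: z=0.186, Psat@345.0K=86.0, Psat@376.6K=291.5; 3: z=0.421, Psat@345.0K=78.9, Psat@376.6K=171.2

Bubble-point temperature: ΣzᵢPᵢˢᵃᵗ(T) = P. Interpolate ln Pᵢˢᵃᵗ = aᵢ + bᵢ/T.
  T = 345.0 K: ΣzᵢPᵢˢᵃᵗ = 127.26 kPa
  T = 376.6 K: ΣzᵢPᵢˢᵃᵗ = 407.17 kPa
  T = 360.8 K: ΣzᵢPᵢˢᵃᵗ = 232.29 kPa
  T = 352.9 K: ΣzᵢPᵢˢᵃᵗ = 172.83 kPa
  T = 356.9 K: ΣzᵢPᵢˢᵃᵗ = 201.00 kPa
  T = 358.9 K: ΣzᵢPᵢˢᵃᵗ = 216.55 kPa
Interpolating between 358.9 K and 360.8 K gives T ≈ 359.8 K.

T = 359.8 K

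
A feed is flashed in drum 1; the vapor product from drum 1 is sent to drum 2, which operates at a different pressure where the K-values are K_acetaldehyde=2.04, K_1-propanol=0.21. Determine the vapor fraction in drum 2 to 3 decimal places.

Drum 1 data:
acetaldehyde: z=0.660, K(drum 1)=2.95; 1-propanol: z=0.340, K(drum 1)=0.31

Drum 1:
Rachford–Rice: g(ψ₁) = Σ zᵢ(Kᵢ−1)/(1+ψ₁(Kᵢ−1)) = 0.
Check two-phase: ΣzᵢKᵢ = 2.052 > 1 and Σzᵢ/Kᵢ = 1.321 > 1, so g(0) = 1.052 > 0 and g(1) = -0.321 < 0.
Binary case is linear: z₁(K₁−1)(1+ψ₁(K₂−1)) + z₂(K₂−1)(1+ψ₁(K₁−1)) = 0
⇒ ψ₁ = [z₁(K₁−1)+z₂(K₂−1)] / [−(K₁−1)(K₂−1)] = 1.0524/1.3455 = 0.782
Drum-1 compositions:
  acetaldehyde: x = 0.261, y = 0.771
  1-propanol: x = 0.739, y = 0.229
Drum-2 feed = drum-1 vapor: z₂ = (0.7710, 0.2290).
Drum 2:
Rachford–Rice: g(ψ₂) = Σ zᵢ(Kᵢ−1)/(1+ψ₂(Kᵢ−1)) = 0.
Feasibility: ΣzᵢKᵢ = 1.621, Σzᵢ/Kᵢ = 1.468 — both > 1, two phases present.
Binary case is linear: z₁(K₁−1)(1+ψ₂(K₂−1)) + z₂(K₂−1)(1+ψ₂(K₁−1)) = 0
⇒ ψ₂ = [z₁(K₁−1)+z₂(K₂−1)] / [−(K₁−1)(K₂−1)] = 0.6210/0.8216 = 0.756
  acetaldehyde: x = 0.432, y = 0.881
  1-propanol: x = 0.568, y = 0.119

V/F (drum 2) = 0.756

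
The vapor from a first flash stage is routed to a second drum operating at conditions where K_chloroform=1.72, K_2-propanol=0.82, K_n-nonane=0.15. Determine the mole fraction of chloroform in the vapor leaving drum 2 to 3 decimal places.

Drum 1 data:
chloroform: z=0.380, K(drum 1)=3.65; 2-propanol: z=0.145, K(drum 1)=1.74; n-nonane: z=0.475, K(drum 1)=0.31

y_chloroform (drum 2) = 0.786

Drum 1:
Iterate (Newton) starting at ψ₁ = 0.5:
  ψ₁ = 0.500: g = 0.0111, g' = -1.063 → ψ₁ = 0.510
Converged at ψ₁ = 0.510.
Drum-1 compositions:
  chloroform: x = 0.162, y = 0.590
  2-propanol: x = 0.105, y = 0.183
  n-nonane: x = 0.733, y = 0.227
Drum-2 feed = drum-1 vapor: z₂ = (0.5896, 0.1831, 0.2273).
Drum 2:
Let ψ₂ = V/F and solve Σ zᵢ(Kᵢ−1)/(1+ψ₂(Kᵢ−1)) = 0.
Feasibility: ΣzᵢKᵢ = 1.198, Σzᵢ/Kᵢ = 2.081 — both > 1, two phases present.
Newton iteration, ψ₂⁰ = 0.5:
  ψ₂ = 0.500: g = -0.0601, g' = -0.669 → ψ₂ = 0.410
  ψ₂ = 0.410: g = -0.0045, g' = -0.576 → ψ₂ = 0.402
Converged at ψ₂ = 0.402.
  chloroform: x = 0.457, y = 0.786
  2-propanol: x = 0.197, y = 0.162
  n-nonane: x = 0.345, y = 0.052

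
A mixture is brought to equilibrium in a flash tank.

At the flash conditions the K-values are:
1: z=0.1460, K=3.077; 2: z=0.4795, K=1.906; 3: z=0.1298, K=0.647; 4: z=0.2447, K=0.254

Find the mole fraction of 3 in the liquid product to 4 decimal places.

Rachford–Rice: g(V/F) = Σ zᵢ(Kᵢ−1)/(1+V/F(Kᵢ−1)) = 0.
Check two-phase: ΣzᵢKᵢ = 1.5093 > 1 and Σzᵢ/Kᵢ = 1.4630 > 1, so g(0) = 0.5093 > 0 and g(1) = -0.4630 < 0.
Newton–Raphson from V/F = 0.5:
  V/F = 0.5000: g = 0.10096, g' = -0.7082 → V/F = 0.6426
  V/F = 0.6426: g = -0.00540, g' = -0.8022 → V/F = 0.6358
Converged at V/F = 0.6358.
Compositions from xᵢ = zᵢ/(1+V/F(Kᵢ−1)), yᵢ = Kᵢxᵢ:
  1: x = 0.0629, y = 0.1936
  2: x = 0.3042, y = 0.5799
  3: x = 0.1674, y = 0.1083
  4: x = 0.4655, y = 0.1182

x_3 = 0.1674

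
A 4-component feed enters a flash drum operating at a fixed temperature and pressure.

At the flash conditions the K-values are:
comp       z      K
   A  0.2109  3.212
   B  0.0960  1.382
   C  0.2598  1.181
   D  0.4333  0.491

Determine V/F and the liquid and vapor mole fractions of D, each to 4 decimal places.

V/F = 0.4991, x_D = 0.5809, y_D = 0.2852

Newton–Raphson from V/F = 0.7:
  V/F = 0.7000: g = -0.08890, g' = -0.4453 → V/F = 0.5003
  V/F = 0.5003: g = -0.00057, g' = -0.4516 → V/F = 0.4991
Converged at V/F = 0.4991.
Compositions from xᵢ = zᵢ/(1+V/F(Kᵢ−1)), yᵢ = Kᵢxᵢ:
  A: x = 0.1002, y = 0.3220
  B: x = 0.0806, y = 0.1114
  C: x = 0.2383, y = 0.2814
  D: x = 0.5809, y = 0.2852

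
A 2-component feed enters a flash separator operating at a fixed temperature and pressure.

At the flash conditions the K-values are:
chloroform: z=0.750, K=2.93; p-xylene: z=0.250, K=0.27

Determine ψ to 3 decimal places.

ψ = 0.898

Iterate (Newton) starting at ψ = 0.5:
  ψ = 0.500: g = 0.4492, g' = -1.054 → ψ = 0.926
  ψ = 0.926: g = -0.0443, g' = -1.630 → ψ = 0.899
  ψ = 0.899: g = -0.0018, g' = -1.501 → ψ = 0.898
Converged at ψ = 0.898.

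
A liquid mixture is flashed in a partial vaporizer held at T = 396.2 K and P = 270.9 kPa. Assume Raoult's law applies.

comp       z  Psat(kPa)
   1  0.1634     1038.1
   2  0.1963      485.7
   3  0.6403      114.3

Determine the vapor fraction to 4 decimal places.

Raoult's law: Kᵢ = Pᵢˢᵃᵗ/P = Pᵢˢᵃᵗ/270.9.
  K_1 = 1038.1/270.9 = 3.832041, K_2 = 485.7/270.9 = 1.792913, K_3 = 114.3/270.9 = 0.421927
Material balance + equilibrium reduce to Σ zᵢ(Kᵢ−1)/(1+ψ(Kᵢ−1)) = 0.
Check two-phase: ΣzᵢKᵢ = 1.2483 > 1 and Σzᵢ/Kᵢ = 1.6697 > 1, so g(0) = 0.2483 > 0 and g(1) = -0.6697 < 0.
Iterate (Newton) starting at ψ = 0.48:
  ψ = 0.4800: g = -0.20341, g' = -0.7100 → ψ = 0.1935
  ψ = 0.1935: g = 0.01711, g' = -0.9109 → ψ = 0.2123
  ψ = 0.2123: g = 0.00030, g' = -0.8796 → ψ = 0.2126
Converged at ψ = 0.2126.

ψ = 0.2126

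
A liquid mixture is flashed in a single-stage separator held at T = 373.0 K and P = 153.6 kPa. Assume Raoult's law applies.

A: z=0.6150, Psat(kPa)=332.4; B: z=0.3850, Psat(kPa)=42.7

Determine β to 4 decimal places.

Raoult's law: Kᵢ = Pᵢˢᵃᵗ/P = Pᵢˢᵃᵗ/153.6.
  K_A = 332.4/153.6 = 2.164062, K_B = 42.7/153.6 = 0.277995
Material balance + equilibrium reduce to Σ zᵢ(Kᵢ−1)/(1+β(Kᵢ−1)) = 0.
Feasibility: ΣzᵢKᵢ = 1.4379, Σzᵢ/Kᵢ = 1.6691 — both > 1, two phases present.
Iterate (Newton) starting at β = 0.57:
  β = 0.5700: g = -0.04202, g' = -0.8807 → β = 0.5223
  β = 0.5223: g = -0.00103, g' = -0.8396 → β = 0.5211
Converged at β = 0.5211.

β = 0.5211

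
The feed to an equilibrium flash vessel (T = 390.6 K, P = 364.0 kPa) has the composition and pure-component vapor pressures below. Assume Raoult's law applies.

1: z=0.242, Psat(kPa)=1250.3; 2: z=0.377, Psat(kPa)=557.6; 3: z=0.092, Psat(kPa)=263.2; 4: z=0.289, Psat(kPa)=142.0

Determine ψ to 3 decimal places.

ψ = 0.741

Raoult's law: Kᵢ = Pᵢˢᵃᵗ/P = Pᵢˢᵃᵗ/364.0.
  K_1 = 1250.3/364.0 = 3.43489, K_2 = 557.6/364.0 = 1.53187, K_3 = 263.2/364.0 = 0.72308, K_4 = 142.0/364.0 = 0.39011
Rachford–Rice: g(ψ) = Σ zᵢ(Kᵢ−1)/(1+ψ(Kᵢ−1)) = 0.
Feasibility: ΣzᵢKᵢ = 1.588, Σzᵢ/Kᵢ = 1.185 — both > 1, two phases present.
Newton–Raphson from ψ = 0.5:
  ψ = 0.500: g = 0.1410, g' = -0.590 → ψ = 0.739
  ψ = 0.739: g = 0.0017, g' = -0.605 → ψ = 0.742
Converged at ψ = 0.741.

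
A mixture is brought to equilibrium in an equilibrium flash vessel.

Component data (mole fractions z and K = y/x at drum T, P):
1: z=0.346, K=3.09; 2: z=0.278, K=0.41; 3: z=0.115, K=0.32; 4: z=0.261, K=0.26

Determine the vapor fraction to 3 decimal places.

Let ψ = V/F and solve Σ zᵢ(Kᵢ−1)/(1+ψ(Kᵢ−1)) = 0.
Feasibility: ΣzᵢKᵢ = 1.288, Σzᵢ/Kᵢ = 2.153 — both > 1, two phases present.
Newton–Raphson from ψ = 0.5:
  ψ = 0.500: g = -0.3041, g' = -1.038 → ψ = 0.207
  ψ = 0.207: g = -0.0013, g' = -1.133 → ψ = 0.206
Converged at ψ = 0.206.

ψ = 0.206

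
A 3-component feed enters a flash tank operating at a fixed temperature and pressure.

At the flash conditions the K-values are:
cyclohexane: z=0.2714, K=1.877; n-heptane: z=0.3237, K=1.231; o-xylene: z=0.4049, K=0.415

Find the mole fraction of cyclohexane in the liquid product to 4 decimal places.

Newton iteration, ψ⁰ = 0.5:
  ψ = 0.5000: g = -0.10230, g' = -0.3916 → ψ = 0.2388
  ψ = 0.2388: g = -0.00765, g' = -0.3454 → ψ = 0.2166
Converged at ψ = 0.2166.
Compositions from xᵢ = zᵢ/(1+ψ(Kᵢ−1)), yᵢ = Kᵢxᵢ:
  cyclohexane: x = 0.2281, y = 0.4281
  n-heptane: x = 0.3083, y = 0.3795
  o-xylene: x = 0.4636, y = 0.1924

x_cyclohexane = 0.2281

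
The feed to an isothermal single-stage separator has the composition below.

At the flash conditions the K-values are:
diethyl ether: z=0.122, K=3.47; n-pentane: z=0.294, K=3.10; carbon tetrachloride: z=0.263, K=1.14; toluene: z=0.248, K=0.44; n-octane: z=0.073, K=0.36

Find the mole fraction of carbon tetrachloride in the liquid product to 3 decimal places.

x_carbon tetrachloride = 0.236

Rachford–Rice: g(β) = Σ zᵢ(Kᵢ−1)/(1+β(Kᵢ−1)) = 0.
Feasibility: ΣzᵢKᵢ = 1.770, Σzᵢ/Kᵢ = 1.127 — both > 1, two phases present.
Newton iteration, β⁰ = 0.5:
  β = 0.500: g = 0.2088, g' = -0.677 → β = 0.809
  β = 0.809: g = 0.0118, g' = -0.653 → β = 0.827
Converged at β = 0.827.
Compositions from xᵢ = zᵢ/(1+β(Kᵢ−1)), yᵢ = Kᵢxᵢ:
  diethyl ether: x = 0.040, y = 0.139
  n-pentane: x = 0.107, y = 0.333
  carbon tetrachloride: x = 0.236, y = 0.269
  toluene: x = 0.462, y = 0.203
  n-octane: x = 0.155, y = 0.056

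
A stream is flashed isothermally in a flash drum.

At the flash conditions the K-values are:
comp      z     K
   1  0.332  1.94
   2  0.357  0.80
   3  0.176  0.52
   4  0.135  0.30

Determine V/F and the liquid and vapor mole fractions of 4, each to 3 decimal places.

Material balance + equilibrium reduce to Σ zᵢ(Kᵢ−1)/(1+V/F(Kᵢ−1)) = 0.
Feasibility: ΣzᵢKᵢ = 1.062, Σzᵢ/Kᵢ = 1.406 — both > 1, two phases present.
Newton iteration, V/F⁰ = 0.51:
  V/F = 0.510: g = -0.1274, g' = -0.383 → V/F = 0.177
  V/F = 0.177: g = -0.0067, g' = -0.366 → V/F = 0.159
Converged at V/F = 0.159.
Compositions from xᵢ = zᵢ/(1+V/F(Kᵢ−1)), yᵢ = Kᵢxᵢ:
  1: x = 0.289, y = 0.560
  2: x = 0.369, y = 0.295
  3: x = 0.191, y = 0.099
  4: x = 0.152, y = 0.046

V/F = 0.159, x_4 = 0.152, y_4 = 0.046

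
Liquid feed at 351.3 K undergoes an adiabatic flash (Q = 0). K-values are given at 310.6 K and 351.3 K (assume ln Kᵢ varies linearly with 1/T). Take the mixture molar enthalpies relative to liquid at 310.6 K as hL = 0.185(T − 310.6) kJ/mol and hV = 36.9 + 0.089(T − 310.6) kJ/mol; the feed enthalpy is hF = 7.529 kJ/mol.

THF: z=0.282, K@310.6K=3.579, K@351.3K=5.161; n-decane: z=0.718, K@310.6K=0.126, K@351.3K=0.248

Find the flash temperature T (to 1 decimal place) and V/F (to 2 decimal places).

T = 328.5 K, V/F = 0.12

Adiabatic flash: solve Rachford–Rice at each trial T, then check hF = ψ·hV(T) + (1−ψ)·hL(T).
  T = 310.6 K: K = (3.579, 0.126), RR gives ψ = 0.044, H_out = 1.633 kJ/mol
  T = 351.3 K: K = (5.161, 0.248), RR gives ψ = 0.202, H_out = 14.209 kJ/mol
  T = 331.0 K: K = (4.348, 0.181), RR gives ψ = 0.130, H_out = 8.307 kJ/mol
  T = 320.8 K: K = (3.957, 0.152), RR gives ψ = 0.090, H_out = 5.107 kJ/mol
  T = 325.9 K: K = (4.151, 0.166), RR gives ψ = 0.110, H_out = 6.735 kJ/mol
  T = 328.4 K: K = (4.248, 0.173), RR gives ψ = 0.120, H_out = 7.512 kJ/mol
  T = 329.7 K: K = (4.298, 0.177), RR gives ψ = 0.125, H_out = 7.911 kJ/mol
Linear interpolation between T = 328.4 (H_out = 7.512) and T = 329.7 (H_out = 7.911) on hF = 7.529 gives T ≈ 328.5 K, at which ψ = 0.12.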